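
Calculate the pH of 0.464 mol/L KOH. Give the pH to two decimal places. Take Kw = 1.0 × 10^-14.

KOH is a strong base; [OH-] = 0.464 M.
pOH = -log(0.464) = 0.33
pH = 14.00 - 0.33 = 13.67

pH = 13.67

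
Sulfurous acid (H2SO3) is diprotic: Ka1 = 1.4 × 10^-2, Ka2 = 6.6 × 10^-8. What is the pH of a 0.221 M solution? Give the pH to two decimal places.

Ka1 ≫ Ka2, so treat the first dissociation as the only significant source of H+.
Ka1 = x²/(0.221 − x) = 1.4 × 10^-2
Solving the quadratic: x = (−Ka1 + √(Ka1² + 4·Ka1·C₀))/2 = 4.91 × 10^-2 M
pH = −log(4.91 × 10^-2) = 1.31

pH = 1.31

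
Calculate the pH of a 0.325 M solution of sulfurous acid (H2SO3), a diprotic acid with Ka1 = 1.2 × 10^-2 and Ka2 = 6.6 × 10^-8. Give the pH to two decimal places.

pH = 1.25

Ka1 ≫ Ka2, so treat the first dissociation as the only significant source of H+.
Ka1 = x²/(0.325 − x) = 1.2 × 10^-2
Solving the quadratic: x = (−Ka1 + √(Ka1² + 4·Ka1·C₀))/2 = 5.67 × 10^-2 M
pH = −log(5.67 × 10^-2) = 1.25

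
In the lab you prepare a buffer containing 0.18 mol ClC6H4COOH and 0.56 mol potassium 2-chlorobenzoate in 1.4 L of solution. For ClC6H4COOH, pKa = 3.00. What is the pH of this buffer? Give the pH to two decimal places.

pH = 3.49

pH = pKa + log([A⁻]/[HA]) = 3.00 + log(0.56/0.18)
pH = 3.00 + (+0.493) = 3.49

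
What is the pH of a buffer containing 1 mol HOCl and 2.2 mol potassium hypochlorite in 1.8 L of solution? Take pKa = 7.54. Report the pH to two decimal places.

pH = 7.88

Henderson–Hasselbalch: pH = pKa + log([OCl-]/[HOCl]) = 7.54 + log(2.2/1)
pH = 7.54 + (+0.342) = 7.88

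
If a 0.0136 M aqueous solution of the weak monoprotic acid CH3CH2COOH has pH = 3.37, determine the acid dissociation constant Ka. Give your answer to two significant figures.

Ka = 1.4 × 10^-5

[H+] = 10^(-3.37) = 4.27 × 10^-4 M
At equilibrium [HA] = 0.0136 − 4.27 × 10^-4 = 1.32 × 10^-2 M
Ka = [H+][A-]/[HA] = (4.27 × 10^-4)² / 1.32 × 10^-2 = 1.4 × 10^-5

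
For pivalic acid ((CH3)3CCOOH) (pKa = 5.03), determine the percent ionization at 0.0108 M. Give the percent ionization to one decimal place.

2.9%

(CH3)3CCOOH ⇌ (CH3)3CCOO- + H+; let x = [H+] at equilibrium.
Ka = 10^(−5.03) = 9.33 × 10^-6
x ≈ √(Ka·C₀) = √(9.33 × 10^-6 × 0.0108) = 3.17 × 10^-4 M
Fraction ionized = 3.17 × 10^-4 / 0.0108 = 0.0294 → 2.9%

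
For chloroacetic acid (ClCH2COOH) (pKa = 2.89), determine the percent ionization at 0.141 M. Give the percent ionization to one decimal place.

9.1%

ClCH2COOH ⇌ ClCH2COO- + H+; let x = [H+] at equilibrium.
Ka = 10^(−2.89) = 1.29 × 10^-3
Solve x² + 0.00129x − 0.000182 = 0 → x = 1.29 × 10^-2 M
Fraction ionized = 1.29 × 10^-2 / 0.141 = 0.0915 → 9.1%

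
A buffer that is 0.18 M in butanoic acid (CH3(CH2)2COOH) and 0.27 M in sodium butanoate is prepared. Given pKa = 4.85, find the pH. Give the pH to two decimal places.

Using pH = pKa + log([base]/[acid]) with [base]/[acid] = 0.27/0.18:
pH = 4.85 + (+0.176) = 5.03

pH = 5.03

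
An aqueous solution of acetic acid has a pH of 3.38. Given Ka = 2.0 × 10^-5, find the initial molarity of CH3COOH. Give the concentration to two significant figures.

C₀ = 9.1 × 10^-3 M

[H+] = 10^(-3.38) = 4.17 × 10^-4 M = x
Ka = x²/(C₀ − x) ⇒ C₀ = x + x²/Ka
C₀ = 4.17 × 10^-4 + (4.17 × 10^-4)²/(2.0 × 10^-5) = 9.11 × 10^-3 M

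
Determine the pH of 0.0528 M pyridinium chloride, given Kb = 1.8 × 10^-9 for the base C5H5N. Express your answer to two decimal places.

C5H5NH+ is the conjugate acid of the weak base C5H5N.
Ka = Kw/Kb = 1.0×10^-14 / 1.8 × 10^-9 = 5.56 × 10^-6
From the ICE table, Ka = [H+]²/(0.0528 − [H+]) = 5.56 × 10^-6.
Since Ka ≪ C₀, [H+] ≈ √(Ka·C₀) = 5.42 × 10^-4 M.
pH = −log(5.42 × 10^-4) = 3.27

pH = 3.27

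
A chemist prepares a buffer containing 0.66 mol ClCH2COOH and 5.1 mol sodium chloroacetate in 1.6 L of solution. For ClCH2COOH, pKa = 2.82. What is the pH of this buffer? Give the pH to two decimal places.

Henderson–Hasselbalch: pH = pKa + log([ClCH2COO-]/[ClCH2COOH]) = 2.82 + log(5.1/0.66)
pH = 2.82 + (+0.888) = 3.71

pH = 3.71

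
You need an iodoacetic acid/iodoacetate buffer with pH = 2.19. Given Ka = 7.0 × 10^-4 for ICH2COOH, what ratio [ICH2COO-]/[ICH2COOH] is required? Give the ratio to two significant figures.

ratio = 0.11

pKa = -log(7.0 × 10^-4) = 3.155
pH = pKa + log(r) ⇒ log(r) = 2.19 − 3.155 = -0.965
r = [ICH2COO-]/[ICH2COOH] = 10^(-0.965) = 0.108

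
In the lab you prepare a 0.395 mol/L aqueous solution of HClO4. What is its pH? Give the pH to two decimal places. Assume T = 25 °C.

pH = 0.40

HClO4 is a strong acid and dissociates completely, so [H+] = 0.395 M.
pH = -log(0.395) = 0.40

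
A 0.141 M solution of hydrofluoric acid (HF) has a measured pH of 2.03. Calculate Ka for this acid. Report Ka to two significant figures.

[H+] = 10^(-2.03) = 9.33 × 10^-3 M
At equilibrium [HA] = 0.141 − 9.33 × 10^-3 = 1.32 × 10^-1 M
Ka = [H+][A-]/[HA] = (9.33 × 10^-3)² / 1.32 × 10^-1 = 6.6 × 10^-4

Ka = 6.6 × 10^-4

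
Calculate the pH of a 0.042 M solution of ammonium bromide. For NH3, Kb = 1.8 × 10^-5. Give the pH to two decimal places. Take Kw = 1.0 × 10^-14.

NH4+ is the conjugate acid of the weak base NH3.
Ka = Kw/Kb = 1.0×10^-14 / 1.8 × 10^-5 = 5.56 × 10^-10
Ka = x²/(0.042 − x) = 5.56 × 10^-10
Assume x ≪ 0.042: x ≈ √(5.56 × 10^-10 × 0.042) = 4.83 × 10^-6 M
pH = −log(4.83 × 10^-6) = 5.32

pH = 5.32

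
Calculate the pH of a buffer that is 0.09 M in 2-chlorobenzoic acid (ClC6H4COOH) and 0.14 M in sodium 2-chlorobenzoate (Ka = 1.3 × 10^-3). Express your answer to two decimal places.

pH = 3.08

pKa = −log(1.3 × 10^-3) = 2.886
Henderson–Hasselbalch: pH = pKa + log([ClC6H4COO-]/[ClC6H4COOH]) = 2.886 + log(0.14/0.09)
pH = 2.886 + (+0.192) = 3.08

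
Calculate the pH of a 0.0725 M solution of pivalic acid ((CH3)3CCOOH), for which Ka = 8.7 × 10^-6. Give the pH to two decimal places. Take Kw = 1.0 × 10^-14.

(CH3)3CCOOH ⇌ (CH3)3CCOO- + H+
Ka = [H+]²/(0.0725 − [H+]) = 8.7 × 10^-6
Since Ka ≪ C₀, [H+] ≈ √(Ka·C₀) = 7.94 × 10^-4 M.
([H+]/C₀ = 1.1% < 5%, so the approximation holds.)
pH = −log[H+] = −log(7.94 × 10^-4) = 3.10

pH = 3.10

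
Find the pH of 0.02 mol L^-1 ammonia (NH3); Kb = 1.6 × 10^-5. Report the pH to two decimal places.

NH3 + H2O ⇌ NH4+ + OH-
Kb = [OH-]²/(0.02 − [OH-]) = 1.6 × 10^-5
Since Kb ≪ C₀, [OH-] ≈ √(Kb·C₀) = 5.66 × 10^-4 M.
Check: 2.8% ionized — well under 5%, approximation valid.
pOH = 3.25, so pH = 14.00 − pOH = 10.75

pH = 10.75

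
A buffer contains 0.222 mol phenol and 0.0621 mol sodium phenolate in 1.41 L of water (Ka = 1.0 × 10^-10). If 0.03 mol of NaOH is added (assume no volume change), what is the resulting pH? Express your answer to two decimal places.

pH = 9.68

After neutralization: n(C6H5OH) = 0.192 mol, n(C6H5O-) = 0.0921 mol.
pKa = −log(1.0 × 10^-10) = 10.000
pH = pKa + log([A⁻]/[HA]) = 10.000 + log(0.0921/0.192) = 10.000 -0.319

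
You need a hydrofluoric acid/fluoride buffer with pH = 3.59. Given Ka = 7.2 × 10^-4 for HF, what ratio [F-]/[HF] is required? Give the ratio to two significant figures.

pKa = -log(7.2 × 10^-4) = 3.143
pH = pKa + log(r) ⇒ log(r) = 3.59 − 3.143 = +0.447
r = [F-]/[HF] = 10^(+0.447) = 2.8

ratio = 2.8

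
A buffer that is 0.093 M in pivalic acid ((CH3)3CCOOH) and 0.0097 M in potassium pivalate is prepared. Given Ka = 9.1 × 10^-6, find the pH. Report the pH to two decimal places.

pH = 4.06

pKa = −log(9.1 × 10^-6) = 5.041
Henderson–Hasselbalch: pH = pKa + log([(CH3)3CCOO-]/[(CH3)3CCOOH]) = 5.041 + log(0.0097/0.093)
pH = 5.041 + (-0.982) = 4.06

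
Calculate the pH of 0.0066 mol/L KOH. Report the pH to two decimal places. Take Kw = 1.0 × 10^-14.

pH = 11.82

KOH is a strong base; [OH-] = 0.0066 M.
pOH = -log(0.0066) = 2.18
pH = 14.00 - 2.18 = 11.82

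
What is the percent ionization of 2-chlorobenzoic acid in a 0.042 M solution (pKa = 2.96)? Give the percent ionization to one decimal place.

ClC6H4COOH ⇌ ClC6H4COO- + H+; let x = [H+] at equilibrium.
Ka = 10^(−2.96) = 1.10 × 10^-3
Solve x² + 0.0011x − 4.62e-05 = 0 → x = 6.27 × 10^-3 M
Fraction ionized = 6.27 × 10^-3 / 0.042 = 0.1493 → 14.9%

14.9%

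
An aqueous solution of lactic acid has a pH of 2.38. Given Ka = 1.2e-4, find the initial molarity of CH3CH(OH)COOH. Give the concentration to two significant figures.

C₀ = 1.5 × 10^-1 M

[H+] = 10^(-2.38) = 4.17 × 10^-3 M = x
Ka = x²/(C₀ − x) ⇒ C₀ = x + x²/Ka
C₀ = 4.17 × 10^-3 + (4.17 × 10^-3)²/(1.2 × 10^-4) = 1.49 × 10^-1 M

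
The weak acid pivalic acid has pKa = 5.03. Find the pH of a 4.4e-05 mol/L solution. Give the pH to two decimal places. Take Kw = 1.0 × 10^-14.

(CH3)3CCOOH ⇌ (CH3)3CCOO- + H+
Ka = 10^(−5.03) = 9.33 × 10^-6
Ka = x²/(4.4e-05 − x) = 9.33 × 10^-6
x is not negligible relative to C₀; solve x² + 9.33e-06·x − 4.11e-10 = 0.
x = (−Ka + √(Ka² + 4·Ka·C₀))/2 = 1.61 × 10^-5 M
pH = −log(1.61 × 10^-5) = 4.79

pH = 4.79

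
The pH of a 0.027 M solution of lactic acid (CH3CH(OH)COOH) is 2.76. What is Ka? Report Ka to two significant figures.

Ka = 1.2 × 10^-4

[H+] = 10^(-2.76) = 1.74 × 10^-3 M
At equilibrium [HA] = 0.027 − 1.74 × 10^-3 = 2.53 × 10^-2 M
Ka = [H+][A-]/[HA] = (1.74 × 10^-3)² / 2.53 × 10^-2 = 1.2 × 10^-4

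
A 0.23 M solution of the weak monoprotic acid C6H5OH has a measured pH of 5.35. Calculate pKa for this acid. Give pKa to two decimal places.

pKa = 10.06

[H+] = 10^(-5.35) = 4.47 × 10^-6 M
At equilibrium [HA] = 0.23 − 4.47 × 10^-6 = 2.30 × 10^-1 M
Ka = [H+][A-]/[HA] = (4.47 × 10^-6)² / 2.30 × 10^-1 = 8.69 × 10^-11
pKa = -log(8.69 × 10^-11) = 10.06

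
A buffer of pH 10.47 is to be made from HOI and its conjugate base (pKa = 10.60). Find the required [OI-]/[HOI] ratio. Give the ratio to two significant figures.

pH = pKa + log(r) ⇒ log(r) = 10.47 − 10.60 = -0.13
r = [OI-]/[HOI] = 10^(-0.13) = 0.741

ratio = 0.74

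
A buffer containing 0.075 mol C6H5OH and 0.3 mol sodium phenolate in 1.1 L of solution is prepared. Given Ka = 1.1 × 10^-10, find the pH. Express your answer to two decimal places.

pKa = −log(1.1 × 10^-10) = 9.959
pH = pKa + log([A⁻]/[HA]) = 9.959 + log(0.3/0.075)
pH = 9.959 + (+0.602) = 10.56

pH = 10.56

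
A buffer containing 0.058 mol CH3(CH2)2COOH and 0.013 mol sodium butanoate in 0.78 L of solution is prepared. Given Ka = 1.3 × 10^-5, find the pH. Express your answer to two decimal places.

pKa = −log(1.3 × 10^-5) = 4.886
Henderson–Hasselbalch: pH = pKa + log([CH3(CH2)2COO-]/[CH3(CH2)2COOH]) = 4.886 + log(0.013/0.058)
pH = 4.886 + (-0.649) = 4.24

pH = 4.24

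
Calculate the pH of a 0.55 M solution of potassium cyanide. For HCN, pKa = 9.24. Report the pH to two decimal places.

CN- is the conjugate base of the weak acid HCN.
Ka = 10^(−9.24) = 5.75 × 10^-10
Kb = Kw/Ka = 1.0×10^-14 / 5.75 × 10^-10 = 1.74 × 10^-5
Let x = [OH-] at equilibrium. Kb = x²/(0.55 − x).
Since Kb ≪ C₀, x ≈ √(Kb·C₀) = 3.09 × 10^-3 M.
pOH = −log(3.09 × 10^-3) = 2.51; pH = 14.00 − 2.51 = 11.49

pH = 11.49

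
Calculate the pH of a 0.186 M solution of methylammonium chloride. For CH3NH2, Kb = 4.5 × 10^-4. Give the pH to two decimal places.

pH = 5.69

CH3NH3+ is the conjugate acid of the weak base CH3NH2.
Ka = Kw/Kb = 1.0×10^-14 / 4.5 × 10^-4 = 2.22 × 10^-11
Ka = [H+]²/(0.186 − [H+]) = 2.22 × 10^-11
Since Ka ≪ C₀, [H+] ≈ √(Ka·C₀) = 2.03 × 10^-6 M.
([H+]/C₀ = 0.0011% < 5%, so the approximation holds.)
pH = −log(2.03 × 10^-6) = 5.69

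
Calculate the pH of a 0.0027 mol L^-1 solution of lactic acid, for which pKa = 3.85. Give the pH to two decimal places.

pH = 3.26

CH3CH(OH)COOH ⇌ CH3CH(OH)COO- + H+
Ka = 10^(−3.85) = 1.41 × 10^-4
Ka = x²/(0.0027 − x) = 1.41 × 10^-4
Here C₀/Ka ≈ 19.1, so the small-x approximation fails. Use the quadratic:
x = (−Ka + √(Ka² + 4·Ka·C₀))/2 = 5.51 × 10^-4 M
pH = −log[H+] = −log(5.51 × 10^-4) = 3.26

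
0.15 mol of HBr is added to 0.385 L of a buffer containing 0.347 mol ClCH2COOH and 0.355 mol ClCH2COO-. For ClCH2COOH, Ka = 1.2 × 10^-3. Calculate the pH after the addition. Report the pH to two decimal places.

pH = 2.54

Added H+ converts ClCH2COO- to ClCH2COOH: ClCH2COOH → 0.497 mol, ClCH2COO- → 0.205 mol.
pKa = −log(1.2 × 10^-3) = 2.921
pH = pKa + log(n_ClCH2COO-/n_ClCH2COOH) = 2.921 + log(0.205/0.497) = 2.921 + (-0.385)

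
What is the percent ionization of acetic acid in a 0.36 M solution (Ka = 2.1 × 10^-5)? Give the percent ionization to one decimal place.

CH3COOH ⇌ CH3COO- + H+; let x = [H+] at equilibrium.
x ≈ √(Ka·C₀) = √(2.1 × 10^-5 × 0.36) = 2.75 × 10^-3 M
Fraction ionized = 2.75 × 10^-3 / 0.36 = 0.0076 → 0.8%

0.8%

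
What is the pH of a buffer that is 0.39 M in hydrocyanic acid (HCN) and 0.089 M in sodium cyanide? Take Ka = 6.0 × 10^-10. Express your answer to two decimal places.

pKa = −log(6.0 × 10^-10) = 9.222
Henderson–Hasselbalch: pH = pKa + log([CN-]/[HCN]) = 9.222 + log(0.089/0.39)
pH = 9.222 + (-0.642) = 8.58

pH = 8.58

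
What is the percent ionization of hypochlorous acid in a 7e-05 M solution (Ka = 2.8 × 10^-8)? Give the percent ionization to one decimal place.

HOCl ⇌ OCl- + H+; let x = [H+] at equilibrium.
x ≈ √(Ka·C₀) = √(2.8 × 10^-8 × 7e-05) = 1.40 × 10^-6 M
% ionization = x/C₀ × 100% = 1.40 × 10^-6/7e-05 × 100% = 2.0%

2.0%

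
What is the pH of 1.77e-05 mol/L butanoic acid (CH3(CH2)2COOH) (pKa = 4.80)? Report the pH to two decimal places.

pH = 4.97

CH3(CH2)2COOH ⇌ CH3(CH2)2COO- + H+
Ka = 10^(−4.80) = 1.58 × 10^-5
Ka = [H+]²/(1.77e-05 − [H+]) = 1.58 × 10^-5
Here C₀/Ka ≈ 1.12, so the small-[H+] approximation fails. Use the quadratic:
[H+] = [−1.58e-05 + √(1.58e-05² + 1.12e-09)]/2 = 1.06 × 10^-5 M
pH = −log(1.06 × 10^-5) = 4.97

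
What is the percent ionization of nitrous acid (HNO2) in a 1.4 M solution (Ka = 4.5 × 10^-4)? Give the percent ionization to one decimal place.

HNO2 ⇌ NO2- + H+; let x = [H+] at equilibrium.
x ≈ √(Ka·C₀) = √(4.5 × 10^-4 × 1.4) = 2.51 × 10^-2 M
Fraction ionized = 2.51 × 10^-2 / 1.4 = 0.0179 → 1.8%

1.8%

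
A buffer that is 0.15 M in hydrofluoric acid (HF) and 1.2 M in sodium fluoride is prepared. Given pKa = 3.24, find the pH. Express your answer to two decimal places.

Henderson–Hasselbalch: pH = pKa + log([F-]/[HF]) = 3.24 + log(1.2/0.15)
pH = 3.24 + (+0.903) = 4.14

pH = 4.14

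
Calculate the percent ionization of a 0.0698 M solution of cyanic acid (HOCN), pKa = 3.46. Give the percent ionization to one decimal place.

6.8%

HOCN ⇌ OCN- + H+; let x = [H+] at equilibrium.
Ka = 10^(−3.46) = 3.47 × 10^-4
Ka = x²/(C₀ − x); solving the quadratic gives x = 4.75 × 10^-3 M.
Fraction ionized = 4.75 × 10^-3 / 0.0698 = 0.0681 → 6.8%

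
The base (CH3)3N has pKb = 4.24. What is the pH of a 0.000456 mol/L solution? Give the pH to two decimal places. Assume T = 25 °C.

pH = 10.13

(CH3)3N + H2O ⇌ (CH3)3NH+ + OH-
Kb = 10^(−4.24) = 5.75 × 10^-5
From the ICE table, Kb = x²/(0.000456 − x) = 5.75 × 10^-5.
The 5% rule fails; solving x² + Kb·x − Kb·C₀ = 0 exactly:
x = [−5.75e-05 + √(5.75e-05² + 1.05e-07)]/2 = 1.36 × 10^-4 M
pOH = 3.87, so pH = 14.00 − pOH = 10.13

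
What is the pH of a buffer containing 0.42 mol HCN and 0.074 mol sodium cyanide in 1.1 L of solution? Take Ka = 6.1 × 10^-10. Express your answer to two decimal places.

pH = 8.46

pKa = −log(6.1 × 10^-10) = 9.215
Using pH = pKa + log([base]/[acid]) with [base]/[acid] = 0.074/0.42:
pH = 9.215 + (-0.754) = 8.46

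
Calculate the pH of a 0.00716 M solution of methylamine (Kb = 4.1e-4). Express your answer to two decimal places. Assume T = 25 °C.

CH3NH2 + H2O ⇌ CH3NH3+ + OH-
From the ICE table, Kb = x²/(0.00716 − x) = 4.1 × 10^-4.
The 5% rule fails; solving x² + Kb·x − Kb·C₀ = 0 exactly:
x = [−0.00041 + √(0.00041² + 1.17e-05)]/2 = 1.52 × 10^-3 M
pOH = −log(1.52 × 10^-3) = 2.82; pH = 14.00 − 2.82 = 11.18

pH = 11.18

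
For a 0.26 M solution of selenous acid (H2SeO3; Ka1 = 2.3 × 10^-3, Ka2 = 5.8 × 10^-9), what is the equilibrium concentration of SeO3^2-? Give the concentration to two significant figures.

First ionization gives [H+] ≈ [HSeO3-] = 2.33 × 10^-2 M.
Second step: Ka2 = [H+][SeO3^2-]/[HSeO3-] ≈ [SeO3^2-] (since [H+] ≈ [HSeO3-]).
So [SeO3^2-] ≈ Ka2.

5.8 × 10^-9 M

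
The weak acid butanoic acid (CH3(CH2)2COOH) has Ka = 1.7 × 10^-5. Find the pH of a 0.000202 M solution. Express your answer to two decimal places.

CH3(CH2)2COOH ⇌ CH3(CH2)2COO- + H+
From the ICE table, Ka = [H+]²/(0.000202 − [H+]) = 1.7 × 10^-5.
The 5% rule fails; solving [H+]² + Ka·[H+] − Ka·C₀ = 0 exactly:
[H+] = (−Ka + √(Ka² + 4·Ka·C₀))/2 = 5.07 × 10^-5 M
pH = −log(5.07 × 10^-5) = 4.29

pH = 4.29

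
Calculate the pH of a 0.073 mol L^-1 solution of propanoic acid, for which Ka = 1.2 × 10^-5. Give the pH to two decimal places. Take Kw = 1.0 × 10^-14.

CH3CH2COOH ⇌ CH3CH2COO- + H+
Let x = [H+] at equilibrium. Ka = x²/(0.073 − x).
Since Ka ≪ C₀, x ≈ √(Ka·C₀) = 9.36 × 10^-4 M.
Check: 1.3% ionized — well under 5%, approximation valid.
pH = −log[H+] = −log(9.36 × 10^-4) = 3.03

pH = 3.03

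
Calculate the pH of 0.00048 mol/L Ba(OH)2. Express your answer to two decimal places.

Ba(OH)2 is a strong base (each formula unit releases 2 OH-); [OH-] = 0.00096 M.
pOH = -log(0.00096) = 3.02
pH = 14.00 - 3.02 = 10.98

pH = 10.98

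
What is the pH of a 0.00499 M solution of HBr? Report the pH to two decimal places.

HBr is a strong acid and dissociates completely, so [H+] = 0.00499 M.
pH = -log(0.00499) = 2.30

pH = 2.30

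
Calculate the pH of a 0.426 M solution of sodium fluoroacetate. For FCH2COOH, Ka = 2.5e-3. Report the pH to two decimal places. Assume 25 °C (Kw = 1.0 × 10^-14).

pH = 8.12

FCH2COO- is the conjugate base of the weak acid FCH2COOH.
Kb = Kw/Ka = 1.0×10^-14 / 2.5 × 10^-3 = 4.00 × 10^-12
From the ICE table, Kb = x²/(0.426 − x) = 4.00 × 10^-12.
Neglecting x in the denominator: x = √(4.00 × 10^-12 × 0.426) = 1.31 × 10^-6 M
pOH = −log(1.31 × 10^-6) = 5.88; pH = 14.00 − 5.88 = 8.12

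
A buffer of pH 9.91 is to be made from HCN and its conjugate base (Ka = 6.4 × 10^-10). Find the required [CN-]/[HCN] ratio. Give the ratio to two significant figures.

ratio = 5.2

pKa = -log(6.4 × 10^-10) = 9.194
pH = pKa + log(r) ⇒ log(r) = 9.91 − 9.194 = +0.716
r = [CN-]/[HCN] = 10^(+0.716) = 5.2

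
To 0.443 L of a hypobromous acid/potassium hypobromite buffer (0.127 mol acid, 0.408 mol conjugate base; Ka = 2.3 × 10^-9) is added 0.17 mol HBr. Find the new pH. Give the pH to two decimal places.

Added H+ converts OBr- to HOBr: HOBr → 0.297 mol, OBr- → 0.238 mol.
pKa = −log(2.3 × 10^-9) = 8.638
pH = pKa + log([A⁻]/[HA]) = 8.638 + log(0.238/0.297) = 8.638 -0.096

pH = 8.54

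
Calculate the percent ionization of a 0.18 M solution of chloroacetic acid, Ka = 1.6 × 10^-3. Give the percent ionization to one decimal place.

9.0%

ClCH2COOH ⇌ ClCH2COO- + H+; let x = [H+] at equilibrium.
Solve x² + 0.0016x − 0.000288 = 0 → x = 1.62 × 10^-2 M
Fraction ionized = 1.62 × 10^-2 / 0.18 = 0.0900 → 9.0%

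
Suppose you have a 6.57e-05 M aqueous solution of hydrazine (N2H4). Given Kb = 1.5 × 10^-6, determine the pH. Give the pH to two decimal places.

pH = 8.96

N2H4 + H2O ⇌ N2H5+ + OH-
Kb = x²/(6.57e-05 − x) = 1.5 × 10^-6
x is not negligible relative to C₀; solve x² + 1.5e-06·x − 9.85e-11 = 0.
x = [−1.5e-06 + √(1.5e-06² + 3.94e-10)]/2 = 9.21 × 10^-6 M
pOH = 5.04, so pH = 14.00 − pOH = 8.96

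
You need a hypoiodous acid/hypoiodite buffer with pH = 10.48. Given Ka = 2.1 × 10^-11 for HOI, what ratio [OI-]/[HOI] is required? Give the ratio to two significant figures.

ratio = 0.63

pKa = -log(2.1 × 10^-11) = 10.678
pH = pKa + log(r) ⇒ log(r) = 10.48 − 10.678 = -0.198
r = [OI-]/[HOI] = 10^(-0.198) = 0.634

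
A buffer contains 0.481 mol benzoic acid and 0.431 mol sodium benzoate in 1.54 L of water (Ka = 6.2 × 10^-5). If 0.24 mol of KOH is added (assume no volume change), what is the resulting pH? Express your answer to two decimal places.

pH = 4.65

After neutralization: n(C6H5COOH) = 0.241 mol, n(C6H5COO-) = 0.671 mol.
pKa = −log(6.2 × 10^-5) = 4.208
pH = pKa + log([A⁻]/[HA]) = 4.208 + log(0.671/0.241) = 4.208 +0.445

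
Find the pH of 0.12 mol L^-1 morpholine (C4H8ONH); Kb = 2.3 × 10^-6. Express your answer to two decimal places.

C4H8ONH + H2O ⇌ C4H8ONH2+ + OH-
From the ICE table, Kb = [OH-]²/(0.12 − [OH-]) = 2.3 × 10^-6.
Neglecting [OH-] in the denominator: [OH-] = √(2.3 × 10^-6 × 0.12) = 5.25 × 10^-4 M
pOH = 3.28, so pH = 14.00 − pOH = 10.72

pH = 10.72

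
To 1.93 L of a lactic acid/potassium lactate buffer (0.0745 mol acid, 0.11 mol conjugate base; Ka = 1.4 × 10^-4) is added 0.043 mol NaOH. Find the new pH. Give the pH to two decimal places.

OH- converts CH3CH(OH)COOH to CH3CH(OH)COO-: CH3CH(OH)COOH → 0.0315 mol, CH3CH(OH)COO- → 0.153 mol.
pKa = −log(1.4 × 10^-4) = 3.854
pH = pKa + log([A⁻]/[HA]) = 3.854 + log(0.153/0.0315) = 3.854 +0.686

pH = 4.54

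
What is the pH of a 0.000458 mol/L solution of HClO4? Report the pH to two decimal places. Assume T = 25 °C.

pH = 3.34

HClO4 is a strong acid and dissociates completely, so [H+] = 0.000458 M.
pH = -log(0.000458) = 3.34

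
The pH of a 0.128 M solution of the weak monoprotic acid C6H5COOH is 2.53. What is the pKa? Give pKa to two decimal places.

pKa = 4.16

[H+] = 10^(-2.53) = 2.95 × 10^-3 M
At equilibrium [HA] = 0.128 − 2.95 × 10^-3 = 1.25 × 10^-1 M
Ka = [H+][A-]/[HA] = (2.95 × 10^-3)² / 1.25 × 10^-1 = 6.96 × 10^-5
pKa = -log(6.96 × 10^-5) = 4.16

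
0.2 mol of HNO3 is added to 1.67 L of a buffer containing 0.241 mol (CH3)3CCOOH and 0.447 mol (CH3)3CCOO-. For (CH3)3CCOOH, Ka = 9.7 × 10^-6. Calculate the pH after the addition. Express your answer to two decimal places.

After neutralization: n((CH3)3CCOOH) = 0.441 mol, n((CH3)3CCOO-) = 0.247 mol.
pKa = −log(9.7 × 10^-6) = 5.013
Henderson–Hasselbalch with mole ratio 0.247/0.441: pH = 5.013 + (-0.252)

pH = 4.76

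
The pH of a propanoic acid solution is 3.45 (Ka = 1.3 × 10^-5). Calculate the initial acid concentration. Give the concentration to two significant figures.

C₀ = 1.0 × 10^-2 M

[H+] = 10^(-3.45) = 3.55 × 10^-4 M = x
Ka = x²/(C₀ − x) ⇒ C₀ = x + x²/Ka
C₀ = 3.55 × 10^-4 + (3.55 × 10^-4)²/(1.3 × 10^-5) = 1.00 × 10^-2 M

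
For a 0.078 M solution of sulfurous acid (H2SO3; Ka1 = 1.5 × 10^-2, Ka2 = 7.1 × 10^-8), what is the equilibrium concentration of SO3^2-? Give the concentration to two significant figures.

First ionization gives [H+] ≈ [HSO3-] = 2.75 × 10^-2 M.
Second step: Ka2 = [H+][SO3^2-]/[HSO3-] ≈ [SO3^2-] (since [H+] ≈ [HSO3-]).
So [SO3^2-] ≈ Ka2.

7.1 × 10^-8 M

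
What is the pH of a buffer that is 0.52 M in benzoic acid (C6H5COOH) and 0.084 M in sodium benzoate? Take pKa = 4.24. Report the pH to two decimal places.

Henderson–Hasselbalch: pH = pKa + log([C6H5COO-]/[C6H5COOH]) = 4.24 + log(0.084/0.52)
pH = 4.24 + (-0.792) = 3.45

pH = 3.45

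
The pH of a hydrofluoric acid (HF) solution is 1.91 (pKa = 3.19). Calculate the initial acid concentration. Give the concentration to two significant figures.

C₀ = 2.5 × 10^-1 M

[H+] = 10^(-1.91) = 1.23 × 10^-2 M = x
Ka = 10^(−3.19) = 6.46 × 10^-4
Ka = x²/(C₀ − x) ⇒ C₀ = x + x²/Ka
C₀ = 1.23 × 10^-2 + (1.23 × 10^-2)²/(6.46 × 10^-4) = 2.46 × 10^-1 M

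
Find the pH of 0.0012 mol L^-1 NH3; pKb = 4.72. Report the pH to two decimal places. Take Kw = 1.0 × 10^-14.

pH = 10.15

NH3 + H2O ⇌ NH4+ + OH-
Kb = 10^(−4.72) = 1.91 × 10^-5
Kb = [OH-]²/(0.0012 − [OH-]) = 1.91 × 10^-5
[OH-] is not negligible relative to C₀; solve [OH-]² + 1.91e-05·[OH-] − 2.29e-08 = 0.
[OH-] = (−Kb + √(Kb² + 4·Kb·C₀))/2 = 1.42 × 10^-4 M
pOH = −log(1.42 × 10^-4) = 3.85; pH = 14.00 − 3.85 = 10.15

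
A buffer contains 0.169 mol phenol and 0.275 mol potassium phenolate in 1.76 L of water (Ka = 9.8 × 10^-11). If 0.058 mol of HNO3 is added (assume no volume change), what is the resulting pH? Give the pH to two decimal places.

After neutralization: n(C6H5OH) = 0.227 mol, n(C6H5O-) = 0.217 mol.
pKa = −log(9.8 × 10^-11) = 10.009
pH = pKa + log(n_C6H5O-/n_C6H5OH) = 10.009 + log(0.217/0.227) = 10.009 + (-0.020)

pH = 9.99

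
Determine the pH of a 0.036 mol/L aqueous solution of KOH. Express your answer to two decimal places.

KOH is a strong base; [OH-] = 0.036 M.
pOH = -log(0.036) = 1.44
pH = 14.00 - 1.44 = 12.56

pH = 12.56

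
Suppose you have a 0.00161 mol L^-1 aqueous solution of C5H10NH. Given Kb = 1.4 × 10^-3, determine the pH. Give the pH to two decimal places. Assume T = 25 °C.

pH = 10.98

C5H10NH + H2O ⇌ C5H10NH2+ + OH-
From the ICE table, Kb = [OH-]²/(0.00161 − [OH-]) = 1.4 × 10^-3.
The 5% rule fails; solving [OH-]² + Kb·[OH-] − Kb·C₀ = 0 exactly:
[OH-] = (−Kb + √(Kb² + 4·Kb·C₀))/2 = 9.57 × 10^-4 M
pOH = 3.02, so pH = 14.00 − pOH = 10.98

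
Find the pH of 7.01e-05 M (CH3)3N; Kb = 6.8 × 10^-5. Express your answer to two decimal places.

(CH3)3N + H2O ⇌ (CH3)3NH+ + OH-
Kb = [OH-]²/(7.01e-05 − [OH-]) = 6.8 × 10^-5
[OH-] is not negligible relative to C₀; solve [OH-]² + 6.8e-05·[OH-] − 4.77e-09 = 0.
[OH-] = (−Kb + √(Kb² + 4·Kb·C₀))/2 = 4.30 × 10^-5 M
pOH = 4.37, so pH = 14.00 − pOH = 9.63

pH = 9.63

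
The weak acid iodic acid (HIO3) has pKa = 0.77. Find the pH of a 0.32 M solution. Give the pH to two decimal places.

pH = 0.79

HIO3 ⇌ IO3- + H+
Ka = 10^(−0.77) = 1.70 × 10^-1
From the ICE table, Ka = [H+]²/(0.32 − [H+]) = 1.70 × 10^-1.
[H+] is not negligible relative to C₀; solve [H+]² + 0.17·[H+] − 0.0544 = 0.
[H+] = (−Ka + √(Ka² + 4·Ka·C₀))/2 = 1.63 × 10^-1 M
pH = −log[H+] = −log(1.63 × 10^-1) = 0.79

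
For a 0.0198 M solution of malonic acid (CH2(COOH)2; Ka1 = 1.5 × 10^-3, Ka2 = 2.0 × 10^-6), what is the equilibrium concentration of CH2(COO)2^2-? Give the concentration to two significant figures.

2.0 × 10^-6 M

First ionization gives [H+] ≈ [CH2(COOH)COO-] = 4.75 × 10^-3 M.
Second step: Ka2 = [H+][CH2(COO)2^2-]/[CH2(COOH)COO-] ≈ [CH2(COO)2^2-] (since [H+] ≈ [CH2(COOH)COO-]).
So [CH2(COO)2^2-] ≈ Ka2.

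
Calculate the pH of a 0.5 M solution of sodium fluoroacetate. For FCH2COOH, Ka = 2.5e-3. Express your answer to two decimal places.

FCH2COO- is the conjugate base of the weak acid FCH2COOH.
Kb = Kw/Ka = 1.0×10^-14 / 2.5 × 10^-3 = 4.00 × 10^-12
From the ICE table, Kb = x²/(0.5 − x) = 4.00 × 10^-12.
Assume x ≪ 0.5: x ≈ √(4.00 × 10^-12 × 0.5) = 1.41 × 10^-6 M
pOH = −log(1.41 × 10^-6) = 5.85; pH = 14.00 − 5.85 = 8.15

pH = 8.15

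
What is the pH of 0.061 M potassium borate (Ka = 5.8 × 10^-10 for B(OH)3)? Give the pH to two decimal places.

B(OH)4- is the conjugate base of the weak acid B(OH)3.
Kb = Kw/Ka = 1.0×10^-14 / 5.8 × 10^-10 = 1.72 × 10^-5
Let x = [OH-] at equilibrium. Kb = x²/(0.061 − x).
Assume x ≪ 0.061: x ≈ √(1.72 × 10^-5 × 0.061) = 1.02 × 10^-3 M
(x/C₀ = 1.7% < 5%, so the approximation holds.)
pOH = −log(1.02 × 10^-3) = 2.99; pH = 14.00 − 2.99 = 11.01

pH = 11.01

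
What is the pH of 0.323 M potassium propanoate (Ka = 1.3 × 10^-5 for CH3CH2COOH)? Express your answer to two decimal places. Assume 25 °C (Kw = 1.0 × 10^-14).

CH3CH2COO- is the conjugate base of the weak acid CH3CH2COOH.
Kb = Kw/Ka = 1.0×10^-14 / 1.3 × 10^-5 = 7.69 × 10^-10
From the ICE table, Kb = [OH-]²/(0.323 − [OH-]) = 7.69 × 10^-10.
Assume [OH-] ≪ 0.323: [OH-] ≈ √(7.69 × 10^-10 × 0.323) = 1.58 × 10^-5 M
Check: 0.0049% ionized — well under 5%, approximation valid.
pOH = −log(1.58 × 10^-5) = 4.80; pH = 14.00 − 4.80 = 9.20

pH = 9.20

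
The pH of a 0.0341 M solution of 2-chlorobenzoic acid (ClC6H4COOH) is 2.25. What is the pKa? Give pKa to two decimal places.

pKa = 2.95

[H+] = 10^(-2.25) = 5.62 × 10^-3 M
At equilibrium [HA] = 0.0341 − 5.62 × 10^-3 = 2.85 × 10^-2 M
Ka = [H+][A-]/[HA] = (5.62 × 10^-3)² / 2.85 × 10^-2 = 1.11 × 10^-3
pKa = -log(1.11 × 10^-3) = 2.95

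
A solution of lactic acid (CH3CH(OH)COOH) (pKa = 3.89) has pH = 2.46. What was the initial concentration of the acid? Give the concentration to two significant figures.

C₀ = 9.7 × 10^-2 M

[H+] = 10^(-2.46) = 3.47 × 10^-3 M = x
Ka = 10^(−3.89) = 1.29 × 10^-4
Ka = x²/(C₀ − x) ⇒ C₀ = x + x²/Ka
C₀ = 3.47 × 10^-3 + (3.47 × 10^-3)²/(1.29 × 10^-4) = 9.68 × 10^-2 M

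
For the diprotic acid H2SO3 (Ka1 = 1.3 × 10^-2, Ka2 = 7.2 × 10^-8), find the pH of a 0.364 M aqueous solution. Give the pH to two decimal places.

Ka1 ≫ Ka2, so treat the first dissociation as the only significant source of H+.
Ka1 = x²/(0.364 − x) = 1.3 × 10^-2
Solving the quadratic: x = (−Ka1 + √(Ka1² + 4·Ka1·C₀))/2 = 6.26 × 10^-2 M
pH = −log(6.26 × 10^-2) = 1.20

pH = 1.20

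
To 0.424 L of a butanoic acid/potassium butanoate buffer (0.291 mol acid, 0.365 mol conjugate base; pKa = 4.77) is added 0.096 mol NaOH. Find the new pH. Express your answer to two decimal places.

pH = 5.14

After neutralization: n(CH3(CH2)2COOH) = 0.195 mol, n(CH3(CH2)2COO-) = 0.461 mol.
pH = pKa + log(n_CH3(CH2)2COO-/n_CH3(CH2)2COOH) = 4.77 + log(0.461/0.195) = 4.77 + (+0.374)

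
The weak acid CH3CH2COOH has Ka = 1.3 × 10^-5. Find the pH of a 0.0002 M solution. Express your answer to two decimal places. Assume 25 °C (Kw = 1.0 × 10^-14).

pH = 4.35

CH3CH2COOH ⇌ CH3CH2COO- + H+
From the ICE table, Ka = [H+]²/(0.0002 − [H+]) = 1.3 × 10^-5.
Here C₀/Ka ≈ 15.4, so the small-[H+] approximation fails. Use the quadratic:
[H+] = (−Ka + √(Ka² + 4·Ka·C₀))/2 = 4.49 × 10^-5 M
pH = −log[H+] = −log(4.49 × 10^-5) = 4.35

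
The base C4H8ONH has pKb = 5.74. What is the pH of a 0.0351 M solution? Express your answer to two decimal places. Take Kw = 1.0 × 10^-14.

C4H8ONH + H2O ⇌ C4H8ONH2+ + OH-
Kb = 10^(−5.74) = 1.82 × 10^-6
Let x = [OH-] at equilibrium. Kb = x²/(0.0351 − x).
Neglecting x in the denominator: x = √(1.82 × 10^-6 × 0.0351) = 2.53 × 10^-4 M
(x/C₀ = 0.72% < 5%, so the approximation holds.)
pOH = 3.60, so pH = 14.00 − pOH = 10.40

pH = 10.40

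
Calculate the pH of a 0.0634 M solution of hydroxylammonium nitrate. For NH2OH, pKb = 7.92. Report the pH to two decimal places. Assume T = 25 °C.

NH3OH+ is the conjugate acid of the weak base NH2OH.
Kb = 10^(−7.92) = 1.20 × 10^-8
Ka = Kw/Kb = 1.0×10^-14 / 1.20 × 10^-8 = 8.33 × 10^-7
From the ICE table, Ka = [H+]²/(0.0634 − [H+]) = 8.33 × 10^-7.
Neglecting [H+] in the denominator: [H+] = √(8.33 × 10^-7 × 0.0634) = 2.30 × 10^-4 M
pH = −log(2.30 × 10^-4) = 3.64

pH = 3.64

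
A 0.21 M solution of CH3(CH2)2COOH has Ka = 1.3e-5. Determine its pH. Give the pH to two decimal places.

pH = 2.78

CH3(CH2)2COOH ⇌ CH3(CH2)2COO- + H+
Let x = [H+] at equilibrium. Ka = x²/(0.21 − x).
Neglecting x in the denominator: x = √(1.3 × 10^-5 × 0.21) = 1.65 × 10^-3 M
(x/C₀ = 0.79% < 5%, so the approximation holds.)
pH = −log(1.65 × 10^-3) = 2.78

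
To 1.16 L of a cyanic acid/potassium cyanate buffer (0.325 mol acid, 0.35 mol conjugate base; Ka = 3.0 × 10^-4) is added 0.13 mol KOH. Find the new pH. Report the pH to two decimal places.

After neutralization: n(HOCN) = 0.195 mol, n(OCN-) = 0.48 mol.
pKa = −log(3.0 × 10^-4) = 3.523
Henderson–Hasselbalch with mole ratio 0.48/0.195: pH = 3.523 + (+0.391)

pH = 3.91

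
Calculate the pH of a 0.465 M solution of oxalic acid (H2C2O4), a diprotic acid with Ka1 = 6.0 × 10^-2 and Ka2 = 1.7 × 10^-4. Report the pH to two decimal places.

Ka1 ≫ Ka2, so treat the first dissociation as the only significant source of H+.
Ka1 = x²/(0.465 − x) = 6.0 × 10^-2
Solving the quadratic: x = (−Ka1 + √(Ka1² + 4·Ka1·C₀))/2 = 1.40 × 10^-1 M
pH = −log(1.40 × 10^-1) = 0.85

pH = 0.85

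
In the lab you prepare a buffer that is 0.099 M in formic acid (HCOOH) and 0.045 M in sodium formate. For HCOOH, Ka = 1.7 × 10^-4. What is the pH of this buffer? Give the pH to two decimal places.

pKa = −log(1.7 × 10^-4) = 3.770
pH = pKa + log([A⁻]/[HA]) = 3.770 + log(0.045/0.099)
pH = 3.770 + (-0.342) = 3.43

pH = 3.43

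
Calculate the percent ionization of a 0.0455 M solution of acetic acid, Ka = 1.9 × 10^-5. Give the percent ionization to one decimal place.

2.0%

CH3COOH ⇌ CH3COO- + H+; let x = [H+] at equilibrium.
x ≈ √(Ka·C₀) = √(1.9 × 10^-5 × 0.0455) = 9.30 × 10^-4 M
% ionization = x/C₀ × 100% = 9.30 × 10^-4/0.0455 × 100% = 2.0%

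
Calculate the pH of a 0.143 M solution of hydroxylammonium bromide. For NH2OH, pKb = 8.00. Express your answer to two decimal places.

NH3OH+ is the conjugate acid of the weak base NH2OH.
Kb = 10^(−8.00) = 1.00 × 10^-8
Ka = Kw/Kb = 1.0×10^-14 / 1.00 × 10^-8 = 1.00 × 10^-6
From the ICE table, Ka = [H+]²/(0.143 − [H+]) = 1.00 × 10^-6.
Since Ka ≪ C₀, [H+] ≈ √(Ka·C₀) = 3.78 × 10^-4 M.
([H+]/C₀ = 0.26% < 5%, so the approximation holds.)
pH = −log(3.78 × 10^-4) = 3.42

pH = 3.42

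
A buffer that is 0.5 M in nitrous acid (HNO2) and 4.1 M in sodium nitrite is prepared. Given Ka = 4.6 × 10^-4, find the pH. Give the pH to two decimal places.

pH = 4.25

pKa = −log(4.6 × 10^-4) = 3.337
Henderson–Hasselbalch: pH = pKa + log([NO2-]/[HNO2]) = 3.337 + log(4.1/0.5)
pH = 3.337 + (+0.914) = 4.25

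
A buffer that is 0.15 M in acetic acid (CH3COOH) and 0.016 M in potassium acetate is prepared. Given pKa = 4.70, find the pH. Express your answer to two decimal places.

pH = pKa + log([A⁻]/[HA]) = 4.70 + log(0.016/0.15)
pH = 4.70 + (-0.972) = 3.73

pH = 3.73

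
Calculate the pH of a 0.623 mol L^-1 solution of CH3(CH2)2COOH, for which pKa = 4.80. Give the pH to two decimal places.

pH = 2.50

CH3(CH2)2COOH ⇌ CH3(CH2)2COO- + H+
Ka = 10^(−4.80) = 1.58 × 10^-5
Ka = [H+]²/(0.623 − [H+]) = 1.58 × 10^-5
Assume [H+] ≪ 0.623: [H+] ≈ √(1.58 × 10^-5 × 0.623) = 3.14 × 10^-3 M
([H+]/C₀ = 0.5% < 5%, so the approximation holds.)
pH = −log(3.14 × 10^-3) = 2.50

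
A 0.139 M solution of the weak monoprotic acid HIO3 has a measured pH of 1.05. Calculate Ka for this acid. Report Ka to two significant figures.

[H+] = 10^(-1.05) = 8.91 × 10^-2 M
At equilibrium [HA] = 0.139 − 8.91 × 10^-2 = 4.99 × 10^-2 M
Ka = [H+][A-]/[HA] = (8.91 × 10^-2)² / 4.99 × 10^-2 = 1.6 × 10^-1

Ka = 1.6 × 10^-1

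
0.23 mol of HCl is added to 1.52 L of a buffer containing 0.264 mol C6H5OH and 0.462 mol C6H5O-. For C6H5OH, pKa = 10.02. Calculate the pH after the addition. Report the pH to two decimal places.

pH = 9.69

After neutralization: n(C6H5OH) = 0.494 mol, n(C6H5O-) = 0.232 mol.
pH = pKa + log([A⁻]/[HA]) = 10.02 + log(0.232/0.494) = 10.02 -0.328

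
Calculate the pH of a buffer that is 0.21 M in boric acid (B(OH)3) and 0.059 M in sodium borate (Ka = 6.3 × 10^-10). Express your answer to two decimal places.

pH = 8.65

pKa = −log(6.3 × 10^-10) = 9.201
Henderson–Hasselbalch: pH = pKa + log([B(OH)4-]/[B(OH)3]) = 9.201 + log(0.059/0.21)
pH = 9.201 + (-0.551) = 8.65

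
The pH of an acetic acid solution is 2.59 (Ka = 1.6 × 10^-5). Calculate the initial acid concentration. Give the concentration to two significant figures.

C₀ = 4.2 × 10^-1 M

[H+] = 10^(-2.59) = 2.57 × 10^-3 M = x
Ka = x²/(C₀ − x) ⇒ C₀ = x + x²/Ka
C₀ = 2.57 × 10^-3 + (2.57 × 10^-3)²/(1.6 × 10^-5) = 4.15 × 10^-1 M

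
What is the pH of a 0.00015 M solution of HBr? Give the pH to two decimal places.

HBr is a strong acid and dissociates completely, so [H+] = 0.00015 M.
pH = -log(0.00015) = 3.82

pH = 3.82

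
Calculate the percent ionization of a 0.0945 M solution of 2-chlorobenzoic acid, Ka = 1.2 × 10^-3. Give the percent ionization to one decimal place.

10.7%

ClC6H4COOH ⇌ ClC6H4COO- + H+; let x = [H+] at equilibrium.
Ka = x²/(C₀ − x); solving the quadratic gives x = 1.01 × 10^-2 M.
Fraction ionized = 1.01 × 10^-2 / 0.0945 = 0.1069 → 10.7%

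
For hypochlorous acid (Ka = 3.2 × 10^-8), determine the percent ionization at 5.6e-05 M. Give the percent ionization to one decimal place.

HOCl ⇌ OCl- + H+; let x = [H+] at equilibrium.
x ≈ √(Ka·C₀) = √(3.2 × 10^-8 × 5.6e-05) = 1.34 × 10^-6 M
% ionization = x/C₀ × 100% = 1.34 × 10^-6/5.6e-05 × 100% = 2.4%

2.4%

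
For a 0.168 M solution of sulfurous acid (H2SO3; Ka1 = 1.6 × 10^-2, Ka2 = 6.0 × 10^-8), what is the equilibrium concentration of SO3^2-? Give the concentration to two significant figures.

6.0 × 10^-8 M

First ionization gives [H+] ≈ [HSO3-] = 4.45 × 10^-2 M.
Second step: Ka2 = [H+][SO3^2-]/[HSO3-] ≈ [SO3^2-] (since [H+] ≈ [HSO3-]).
So [SO3^2-] ≈ Ka2.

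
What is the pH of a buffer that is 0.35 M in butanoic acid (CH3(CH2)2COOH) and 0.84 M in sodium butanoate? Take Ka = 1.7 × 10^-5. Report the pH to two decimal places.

pH = 5.15

pKa = −log(1.7 × 10^-5) = 4.770
pH = pKa + log([A⁻]/[HA]) = 4.770 + log(0.84/0.35)
pH = 4.770 + (+0.380) = 5.15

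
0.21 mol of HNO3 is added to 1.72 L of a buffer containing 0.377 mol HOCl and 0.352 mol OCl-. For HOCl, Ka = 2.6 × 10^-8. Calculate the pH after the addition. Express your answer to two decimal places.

pH = 6.97

After neutralization: n(HOCl) = 0.587 mol, n(OCl-) = 0.142 mol.
pKa = −log(2.6 × 10^-8) = 7.585
pH = pKa + log(n_OCl-/n_HOCl) = 7.585 + log(0.142/0.587) = 7.585 + (-0.616)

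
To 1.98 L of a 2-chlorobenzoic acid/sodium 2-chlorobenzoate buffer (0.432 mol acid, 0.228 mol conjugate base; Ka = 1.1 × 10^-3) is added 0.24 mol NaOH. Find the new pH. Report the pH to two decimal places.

OH- converts ClC6H4COOH to ClC6H4COO-: ClC6H4COOH → 0.192 mol, ClC6H4COO- → 0.468 mol.
pKa = −log(1.1 × 10^-3) = 2.959
pH = pKa + log(n_ClC6H4COO-/n_ClC6H4COOH) = 2.959 + log(0.468/0.192) = 2.959 + (+0.387)

pH = 3.35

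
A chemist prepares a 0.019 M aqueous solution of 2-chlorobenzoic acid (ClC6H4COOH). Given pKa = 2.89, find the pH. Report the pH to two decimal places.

ClC6H4COOH ⇌ ClC6H4COO- + H+
Ka = 10^(−2.89) = 1.29 × 10^-3
Ka = [H+]²/(0.019 − [H+]) = 1.29 × 10^-3
Here C₀/Ka ≈ 14.7, so the small-[H+] approximation fails. Use the quadratic:
[H+] = (−Ka + √(Ka² + 4·Ka·C₀))/2 = 4.35 × 10^-3 M
pH = −log[H+] = −log(4.35 × 10^-3) = 2.36

pH = 2.36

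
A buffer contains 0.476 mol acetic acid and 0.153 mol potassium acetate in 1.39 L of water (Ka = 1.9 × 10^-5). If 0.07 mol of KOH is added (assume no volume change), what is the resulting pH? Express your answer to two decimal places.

OH- converts CH3COOH to CH3COO-: CH3COOH → 0.406 mol, CH3COO- → 0.223 mol.
pKa = −log(1.9 × 10^-5) = 4.721
pH = pKa + log([A⁻]/[HA]) = 4.721 + log(0.223/0.406) = 4.721 -0.260

pH = 4.46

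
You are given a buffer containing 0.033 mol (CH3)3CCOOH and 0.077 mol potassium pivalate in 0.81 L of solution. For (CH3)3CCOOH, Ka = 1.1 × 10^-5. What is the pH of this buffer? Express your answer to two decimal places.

pH = 5.33

pKa = −log(1.1 × 10^-5) = 4.959
Using pH = pKa + log([base]/[acid]) with [base]/[acid] = 0.077/0.033:
pH = 4.959 + (+0.368) = 5.33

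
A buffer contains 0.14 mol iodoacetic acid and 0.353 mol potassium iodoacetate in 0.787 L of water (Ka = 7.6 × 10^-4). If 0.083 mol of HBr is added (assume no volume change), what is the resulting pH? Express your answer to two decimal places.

After neutralization: n(ICH2COOH) = 0.223 mol, n(ICH2COO-) = 0.27 mol.
pKa = −log(7.6 × 10^-4) = 3.119
pH = pKa + log([A⁻]/[HA]) = 3.119 + log(0.27/0.223) = 3.119 +0.083

pH = 3.20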